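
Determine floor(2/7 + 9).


9


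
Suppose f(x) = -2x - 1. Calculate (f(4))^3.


f(4) = -9
(-9)^3 = -729

-729


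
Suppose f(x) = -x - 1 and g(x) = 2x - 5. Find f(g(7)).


-10


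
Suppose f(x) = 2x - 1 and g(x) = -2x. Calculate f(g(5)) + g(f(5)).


f(g(5)) = -21
g(f(5)) = -18
Sum = -39

-39


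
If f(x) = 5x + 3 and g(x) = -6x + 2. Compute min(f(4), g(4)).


f(4) = 23
g(4) = -22
min = -22

-22


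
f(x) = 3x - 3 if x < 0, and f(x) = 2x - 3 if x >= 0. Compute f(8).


8 satisfies x >= 0
f(8) = 13

13


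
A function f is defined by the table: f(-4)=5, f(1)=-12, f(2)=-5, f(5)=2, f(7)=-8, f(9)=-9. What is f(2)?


Reading from the table at x = 2

-5


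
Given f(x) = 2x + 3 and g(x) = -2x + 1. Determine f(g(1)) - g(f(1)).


f(g(1)) = 1
g(f(1)) = -9
Difference = 10

10


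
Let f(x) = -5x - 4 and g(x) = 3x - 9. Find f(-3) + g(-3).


-7


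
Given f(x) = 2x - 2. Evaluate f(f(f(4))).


f(4) = 6
f(6) = 10
f(10) = 18

18


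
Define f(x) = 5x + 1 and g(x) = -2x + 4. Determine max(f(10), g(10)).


f(10) = 51
g(10) = -16
max = 51

51


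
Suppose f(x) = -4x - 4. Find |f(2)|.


f(2) = -12
|-12| = 12

12


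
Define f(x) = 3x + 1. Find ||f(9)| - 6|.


f(9) = 28
|28| = 28
|28 - 6| = 22

22


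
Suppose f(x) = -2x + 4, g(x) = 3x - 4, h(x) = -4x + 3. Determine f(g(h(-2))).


h(-2) = 11
g(11) = 29
f(29) = -54

-54


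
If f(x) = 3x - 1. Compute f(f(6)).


f(6) = 17
f(17) = 50

50


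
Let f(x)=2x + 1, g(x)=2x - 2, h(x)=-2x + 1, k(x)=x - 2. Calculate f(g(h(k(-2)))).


k(-2) = -4
h(-4) = 9
g(9) = 16
f(16) = 33

33


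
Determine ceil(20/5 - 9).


20/5 = 4
4 - 9 = -5
ceil(-5) = -5

-5


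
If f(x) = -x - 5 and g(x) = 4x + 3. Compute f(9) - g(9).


f(9) = -14
g(9) = 39
Difference = -53

-53


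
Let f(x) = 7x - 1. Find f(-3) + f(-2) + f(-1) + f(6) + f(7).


44


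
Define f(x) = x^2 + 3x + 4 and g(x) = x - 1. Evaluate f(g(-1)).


g(-1) = -2
f(-2) = 1*(-2)^2 + 3*(-2) + 4 = 2

2


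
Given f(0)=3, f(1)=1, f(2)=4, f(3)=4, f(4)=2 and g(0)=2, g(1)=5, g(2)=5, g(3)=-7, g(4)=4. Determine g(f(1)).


f(1) = 1
g(1) = 5

5


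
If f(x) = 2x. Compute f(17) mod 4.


2


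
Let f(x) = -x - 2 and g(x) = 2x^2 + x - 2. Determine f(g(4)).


g(4) = 34
f(34) = -36

-36


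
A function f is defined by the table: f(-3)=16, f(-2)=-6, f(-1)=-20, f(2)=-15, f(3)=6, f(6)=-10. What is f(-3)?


Reading from the table at x = -3

16


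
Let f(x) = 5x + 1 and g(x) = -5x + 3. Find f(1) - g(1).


f(1) = 6
g(1) = -2
Difference = 8

8


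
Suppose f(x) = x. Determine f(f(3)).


f(3) = 3
f(3) = 3

3


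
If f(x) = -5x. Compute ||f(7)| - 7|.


f(7) = -35
|-35| = 35
|35 - 7| = 28

28


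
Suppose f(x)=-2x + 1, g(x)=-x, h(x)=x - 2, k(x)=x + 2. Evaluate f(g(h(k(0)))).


k(0) = 2
h(2) = 0
g(0) = 0
f(0) = 1

1


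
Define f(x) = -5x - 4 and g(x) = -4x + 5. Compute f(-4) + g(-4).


f(-4) = 16
g(-4) = 21
Sum = 37

37


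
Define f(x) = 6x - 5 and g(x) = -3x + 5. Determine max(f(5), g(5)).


f(5) = 25
g(5) = -10
max = 25

25


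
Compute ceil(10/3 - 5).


-1


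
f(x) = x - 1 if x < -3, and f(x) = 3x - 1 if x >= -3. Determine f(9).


9 satisfies x >= -3
f(9) = 26

26


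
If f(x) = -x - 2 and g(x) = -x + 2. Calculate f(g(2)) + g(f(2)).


f(g(2)) = -2
g(f(2)) = 6
Sum = 4

4


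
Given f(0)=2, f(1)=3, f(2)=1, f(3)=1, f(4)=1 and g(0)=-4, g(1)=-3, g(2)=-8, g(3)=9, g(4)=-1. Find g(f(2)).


f(2) = 1
g(1) = -3

-3


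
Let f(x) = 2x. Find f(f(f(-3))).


f(-3) = -6
f(-6) = -12
f(-12) = -24

-24


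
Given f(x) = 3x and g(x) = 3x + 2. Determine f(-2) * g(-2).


f(-2) = -6
g(-2) = -4
Product = 24

24


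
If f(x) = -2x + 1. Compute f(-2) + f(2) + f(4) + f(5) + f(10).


f(-2) = 5
f(2) = -3
f(4) = -7
f(5) = -9
f(10) = -19
Sum = -33

-33


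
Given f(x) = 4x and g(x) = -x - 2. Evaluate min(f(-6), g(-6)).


f(-6) = -24
g(-6) = 4
min = -24

-24


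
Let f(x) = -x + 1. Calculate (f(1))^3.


f(1) = 0
(0)^3 = 0

0


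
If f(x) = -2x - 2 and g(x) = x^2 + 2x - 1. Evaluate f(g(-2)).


g(-2) = -1
f(-1) = 0

0


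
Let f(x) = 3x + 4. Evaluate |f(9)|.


31


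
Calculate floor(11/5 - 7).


11/5 = 2.2
2.2 - 7 = -4.8
floor(-4.8) = -5

-5


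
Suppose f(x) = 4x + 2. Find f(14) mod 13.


f(14) = 58
58 mod 13 = 6

6


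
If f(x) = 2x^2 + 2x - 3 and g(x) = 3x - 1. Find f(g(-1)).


g(-1) = -4
f(-4) = 2*(-4)^2 + 2*(-4) - 3 = 21

21


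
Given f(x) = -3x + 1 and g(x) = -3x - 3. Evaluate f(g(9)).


91


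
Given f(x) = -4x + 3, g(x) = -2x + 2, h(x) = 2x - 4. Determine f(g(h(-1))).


h(-1) = -6
g(-6) = 14
f(14) = -53

-53


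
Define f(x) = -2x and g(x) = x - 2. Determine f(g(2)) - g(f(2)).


f(g(2)) = 0
g(f(2)) = -6
Difference = 6

6


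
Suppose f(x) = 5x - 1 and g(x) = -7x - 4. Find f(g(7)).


g(7) = -53
f(-53) = -266

-266


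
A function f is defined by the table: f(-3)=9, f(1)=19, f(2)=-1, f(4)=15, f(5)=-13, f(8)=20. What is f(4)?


Reading from the table at x = 4

15


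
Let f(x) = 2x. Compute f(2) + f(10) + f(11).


46


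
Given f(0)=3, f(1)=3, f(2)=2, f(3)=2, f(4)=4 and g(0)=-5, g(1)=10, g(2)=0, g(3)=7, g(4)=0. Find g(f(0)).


f(0) = 3
g(3) = 7

7


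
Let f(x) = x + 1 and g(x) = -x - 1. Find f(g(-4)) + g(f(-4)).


f(g(-4)) = 4
g(f(-4)) = 2
Sum = 6

6


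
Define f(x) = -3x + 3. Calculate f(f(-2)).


f(-2) = 9
f(9) = -24

-24


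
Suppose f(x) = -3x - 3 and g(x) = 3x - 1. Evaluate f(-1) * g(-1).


f(-1) = 0
g(-1) = -4
Product = 0

0


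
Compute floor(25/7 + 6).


25/7 = 3.5714
3.5714 + 6 = 9.5714
floor(9.5714) = 9

9


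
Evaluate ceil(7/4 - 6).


-4


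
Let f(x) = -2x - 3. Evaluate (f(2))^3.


f(2) = -7
(-7)^3 = -343

-343


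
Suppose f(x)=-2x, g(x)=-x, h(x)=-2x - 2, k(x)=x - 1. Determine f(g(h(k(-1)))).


k(-1) = -2
h(-2) = 2
g(2) = -2
f(-2) = 4

4


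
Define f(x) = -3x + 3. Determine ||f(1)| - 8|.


f(1) = 0
|0| = 0
|0 - 8| = 8

8


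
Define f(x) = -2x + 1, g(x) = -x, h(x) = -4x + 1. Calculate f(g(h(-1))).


h(-1) = 5
g(5) = -5
f(-5) = 11

11


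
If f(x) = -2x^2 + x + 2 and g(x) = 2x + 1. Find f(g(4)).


g(4) = 9
f(9) = (-2)*(9)^2 + 1*(9) + 2 = -151

-151


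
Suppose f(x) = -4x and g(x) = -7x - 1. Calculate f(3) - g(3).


f(3) = -12
g(3) = -22
Difference = 10

10


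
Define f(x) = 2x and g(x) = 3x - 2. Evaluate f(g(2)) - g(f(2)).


f(g(2)) = 8
g(f(2)) = 10
Difference = -2

-2


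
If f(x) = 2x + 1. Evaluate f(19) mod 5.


f(19) = 39
39 mod 5 = 4

4


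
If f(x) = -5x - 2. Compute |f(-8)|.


f(-8) = 38
|38| = 38

38


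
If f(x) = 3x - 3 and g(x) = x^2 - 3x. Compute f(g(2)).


-9


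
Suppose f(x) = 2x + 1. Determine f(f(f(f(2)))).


f(2) = 5
f(5) = 11
f(11) = 23
f(23) = 47

47


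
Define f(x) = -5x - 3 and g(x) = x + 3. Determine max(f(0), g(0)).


f(0) = -3
g(0) = 3
max = 3

3


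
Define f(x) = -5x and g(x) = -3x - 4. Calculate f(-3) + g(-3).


20


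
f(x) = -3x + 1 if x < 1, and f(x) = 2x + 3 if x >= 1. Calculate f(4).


11


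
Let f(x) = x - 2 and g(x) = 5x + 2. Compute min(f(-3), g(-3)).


-13


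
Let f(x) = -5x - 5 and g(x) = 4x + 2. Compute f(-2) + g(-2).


f(-2) = 5
g(-2) = -6
Sum = -1

-1


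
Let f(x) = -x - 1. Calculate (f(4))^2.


f(4) = -5
(-5)^2 = 25

25


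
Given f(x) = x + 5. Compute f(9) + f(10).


f(9) = 14
f(10) = 15
Sum = 29

29


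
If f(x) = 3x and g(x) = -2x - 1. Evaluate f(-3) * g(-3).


-45


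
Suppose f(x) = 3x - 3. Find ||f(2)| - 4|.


1


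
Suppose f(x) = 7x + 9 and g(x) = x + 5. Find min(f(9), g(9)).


f(9) = 72
g(9) = 14
min = 14

14


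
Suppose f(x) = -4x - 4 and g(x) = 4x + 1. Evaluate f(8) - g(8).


f(8) = -36
g(8) = 33
Difference = -69

-69


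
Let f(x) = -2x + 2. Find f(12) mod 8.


f(12) = -22
-22 mod 8 = 2

2


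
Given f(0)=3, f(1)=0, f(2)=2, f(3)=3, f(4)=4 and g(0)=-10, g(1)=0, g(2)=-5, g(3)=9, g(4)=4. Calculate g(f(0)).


f(0) = 3
g(3) = 9

9


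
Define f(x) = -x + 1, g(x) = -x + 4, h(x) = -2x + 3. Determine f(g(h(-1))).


2


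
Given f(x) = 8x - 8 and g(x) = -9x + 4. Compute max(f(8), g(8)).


f(8) = 56
g(8) = -68
max = 56

56


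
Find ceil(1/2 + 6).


1/2 = 0.5
0.5 + 6 = 6.5
ceil(6.5) = 7

7


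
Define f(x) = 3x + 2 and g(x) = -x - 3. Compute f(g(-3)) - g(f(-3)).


f(g(-3)) = 2
g(f(-3)) = 4
Difference = -2

-2


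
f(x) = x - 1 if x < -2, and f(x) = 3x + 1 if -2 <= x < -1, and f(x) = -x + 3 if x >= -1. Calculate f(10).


10 satisfies x >= -1
f(10) = -7

-7


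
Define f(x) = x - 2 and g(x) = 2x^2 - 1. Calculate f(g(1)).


g(1) = 1
f(1) = -1

-1


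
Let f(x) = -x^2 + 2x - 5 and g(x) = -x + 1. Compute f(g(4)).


g(4) = -3
f(-3) = (-1)*(-3)^2 + 2*(-3) - 5 = -20

-20


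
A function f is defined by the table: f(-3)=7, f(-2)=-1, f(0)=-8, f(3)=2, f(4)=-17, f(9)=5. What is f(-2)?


Reading from the table at x = -2

-1


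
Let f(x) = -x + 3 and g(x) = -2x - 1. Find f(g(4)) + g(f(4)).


f(g(4)) = 12
g(f(4)) = 1
Sum = 13

13


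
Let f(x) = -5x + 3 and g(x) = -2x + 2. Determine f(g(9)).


g(9) = -16
f(-16) = 83

83


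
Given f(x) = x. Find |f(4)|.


f(4) = 4
|4| = 4

4


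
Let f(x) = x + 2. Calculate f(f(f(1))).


f(1) = 3
f(3) = 5
f(5) = 7

7


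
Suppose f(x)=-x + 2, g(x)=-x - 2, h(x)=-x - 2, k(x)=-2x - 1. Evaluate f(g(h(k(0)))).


3


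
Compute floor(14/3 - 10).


14/3 = 4.6667
4.6667 - 10 = -5.3333
floor(-5.3333) = -6

-6


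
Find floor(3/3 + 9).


3/3 = 1
1 + 9 = 10
floor(10) = 10

10


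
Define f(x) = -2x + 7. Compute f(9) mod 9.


7


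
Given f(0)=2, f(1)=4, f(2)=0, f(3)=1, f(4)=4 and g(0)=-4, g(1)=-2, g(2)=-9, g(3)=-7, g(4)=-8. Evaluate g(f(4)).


f(4) = 4
g(4) = -8

-8


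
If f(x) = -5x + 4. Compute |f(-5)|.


29


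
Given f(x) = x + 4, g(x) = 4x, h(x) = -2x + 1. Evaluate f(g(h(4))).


h(4) = -7
g(-7) = -28
f(-28) = -24

-24


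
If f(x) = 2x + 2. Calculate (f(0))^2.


f(0) = 2
(2)^2 = 4

4


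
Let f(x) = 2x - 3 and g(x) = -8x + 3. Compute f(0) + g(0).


f(0) = -3
g(0) = 3
Sum = 0

0


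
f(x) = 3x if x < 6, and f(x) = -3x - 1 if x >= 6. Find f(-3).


-3 satisfies x < 6
f(-3) = -9

-9


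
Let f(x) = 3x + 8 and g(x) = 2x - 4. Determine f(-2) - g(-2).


f(-2) = 2
g(-2) = -8
Difference = 10

10


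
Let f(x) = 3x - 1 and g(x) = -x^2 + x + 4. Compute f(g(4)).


-25


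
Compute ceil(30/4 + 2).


30/4 = 7.5
7.5 + 2 = 9.5
ceil(9.5) = 10

10


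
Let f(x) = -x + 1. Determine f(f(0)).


f(0) = 1
f(1) = 0

0


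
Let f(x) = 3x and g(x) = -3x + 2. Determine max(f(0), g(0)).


f(0) = 0
g(0) = 2
max = 2

2


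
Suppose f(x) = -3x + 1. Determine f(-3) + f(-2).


f(-3) = 10
f(-2) = 7
Sum = 17

17


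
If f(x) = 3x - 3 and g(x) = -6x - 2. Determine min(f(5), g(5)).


f(5) = 12
g(5) = -32
min = -32

-32


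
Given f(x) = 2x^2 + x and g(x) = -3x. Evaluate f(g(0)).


g(0) = 0
f(0) = 2*(0)^2 + 1*(0) = 0

0


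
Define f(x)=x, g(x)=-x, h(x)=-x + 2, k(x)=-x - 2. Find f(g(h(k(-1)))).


-3


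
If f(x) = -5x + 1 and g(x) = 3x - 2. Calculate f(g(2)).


g(2) = 4
f(4) = -19

-19


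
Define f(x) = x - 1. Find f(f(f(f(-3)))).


f(-3) = -4
f(-4) = -5
f(-5) = -6
f(-6) = -7

-7


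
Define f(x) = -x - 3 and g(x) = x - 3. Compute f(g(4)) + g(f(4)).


f(g(4)) = -4
g(f(4)) = -10
Sum = -14

-14


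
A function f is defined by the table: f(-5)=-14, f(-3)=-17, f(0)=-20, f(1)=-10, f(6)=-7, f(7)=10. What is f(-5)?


-14


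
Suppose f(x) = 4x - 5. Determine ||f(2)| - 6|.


f(2) = 3
|3| = 3
|3 - 6| = 3

3


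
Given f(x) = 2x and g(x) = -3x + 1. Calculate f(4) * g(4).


f(4) = 8
g(4) = -11
Product = -88

-88


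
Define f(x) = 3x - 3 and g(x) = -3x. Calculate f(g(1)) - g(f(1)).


f(g(1)) = -12
g(f(1)) = 0
Difference = -12

-12


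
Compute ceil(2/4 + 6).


2/4 = 0.5
0.5 + 6 = 6.5
ceil(6.5) = 7

7


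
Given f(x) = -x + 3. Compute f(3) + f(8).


f(3) = 0
f(8) = -5
Sum = -5

-5


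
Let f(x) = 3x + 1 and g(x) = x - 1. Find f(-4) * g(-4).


f(-4) = -11
g(-4) = -5
Product = 55

55


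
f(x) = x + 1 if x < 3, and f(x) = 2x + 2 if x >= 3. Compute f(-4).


-4 satisfies x < 3
f(-4) = -3

-3


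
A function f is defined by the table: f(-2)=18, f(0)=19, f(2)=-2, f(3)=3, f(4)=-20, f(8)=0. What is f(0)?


Reading from the table at x = 0

19


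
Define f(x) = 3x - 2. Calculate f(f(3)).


f(3) = 7
f(7) = 19

19


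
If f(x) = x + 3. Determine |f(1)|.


f(1) = 4
|4| = 4

4


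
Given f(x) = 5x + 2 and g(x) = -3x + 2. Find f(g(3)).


g(3) = -7
f(-7) = -33

-33


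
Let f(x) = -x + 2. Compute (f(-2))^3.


64


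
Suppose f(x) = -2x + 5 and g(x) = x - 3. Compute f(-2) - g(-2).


f(-2) = 9
g(-2) = -5
Difference = 14

14


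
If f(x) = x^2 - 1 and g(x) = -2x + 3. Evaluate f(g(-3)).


g(-3) = 9
f(9) = 1*(9)^2 - 1 = 80

80


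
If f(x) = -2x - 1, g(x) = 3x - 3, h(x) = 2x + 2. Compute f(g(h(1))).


h(1) = 4
g(4) = 9
f(9) = -19

-19


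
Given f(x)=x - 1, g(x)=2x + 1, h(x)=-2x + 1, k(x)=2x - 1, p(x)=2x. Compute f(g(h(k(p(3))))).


p(3) = 6
k(6) = 11
h(11) = -21
g(-21) = -41
f(-41) = -42

-42


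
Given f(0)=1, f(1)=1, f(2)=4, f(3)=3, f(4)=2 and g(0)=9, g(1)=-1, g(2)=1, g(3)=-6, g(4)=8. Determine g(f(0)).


f(0) = 1
g(1) = -1

-1


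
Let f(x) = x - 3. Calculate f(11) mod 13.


f(11) = 8
8 mod 13 = 8

8


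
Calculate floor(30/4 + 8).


15


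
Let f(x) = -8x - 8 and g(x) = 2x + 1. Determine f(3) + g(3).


f(3) = -32
g(3) = 7
Sum = -25

-25


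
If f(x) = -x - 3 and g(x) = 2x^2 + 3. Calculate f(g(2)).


g(2) = 11
f(11) = -14

-14


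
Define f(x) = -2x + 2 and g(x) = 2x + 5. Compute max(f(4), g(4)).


13


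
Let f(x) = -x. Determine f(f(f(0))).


f(0) = 0
f(0) = 0
f(0) = 0

0


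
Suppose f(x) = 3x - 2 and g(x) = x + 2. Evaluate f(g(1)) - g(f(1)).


f(g(1)) = 7
g(f(1)) = 3
Difference = 4

4


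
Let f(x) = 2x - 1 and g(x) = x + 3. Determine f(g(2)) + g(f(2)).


f(g(2)) = 9
g(f(2)) = 6
Sum = 15

15


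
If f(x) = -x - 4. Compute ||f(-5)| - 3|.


f(-5) = 1
|1| = 1
|1 - 3| = 2

2


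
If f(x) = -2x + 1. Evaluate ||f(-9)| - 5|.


14


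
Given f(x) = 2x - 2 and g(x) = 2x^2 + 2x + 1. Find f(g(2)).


g(2) = 13
f(13) = 24

24


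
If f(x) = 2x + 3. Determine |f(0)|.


f(0) = 3
|3| = 3

3


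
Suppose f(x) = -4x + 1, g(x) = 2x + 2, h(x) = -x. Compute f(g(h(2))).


h(2) = -2
g(-2) = -2
f(-2) = 9

9


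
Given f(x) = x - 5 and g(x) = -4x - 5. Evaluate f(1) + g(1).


f(1) = -4
g(1) = -9
Sum = -13

-13


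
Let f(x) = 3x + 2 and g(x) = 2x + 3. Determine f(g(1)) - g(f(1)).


f(g(1)) = 17
g(f(1)) = 13
Difference = 4

4


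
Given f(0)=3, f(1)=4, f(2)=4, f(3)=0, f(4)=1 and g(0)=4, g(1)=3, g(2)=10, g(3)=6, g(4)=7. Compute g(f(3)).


f(3) = 0
g(0) = 4

4


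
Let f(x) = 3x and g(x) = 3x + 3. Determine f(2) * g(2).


f(2) = 6
g(2) = 9
Product = 54

54


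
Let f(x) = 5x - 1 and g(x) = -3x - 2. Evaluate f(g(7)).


g(7) = -23
f(-23) = -116

-116


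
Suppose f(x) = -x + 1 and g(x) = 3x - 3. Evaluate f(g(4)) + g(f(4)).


-20


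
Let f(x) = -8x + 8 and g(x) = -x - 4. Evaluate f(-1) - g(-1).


f(-1) = 16
g(-1) = -3
Difference = 19

19


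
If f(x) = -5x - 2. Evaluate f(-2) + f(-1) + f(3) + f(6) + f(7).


f(-2) = 8
f(-1) = 3
f(3) = -17
f(6) = -32
f(7) = -37
Sum = -75

-75


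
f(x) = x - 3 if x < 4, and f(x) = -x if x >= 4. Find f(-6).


-6 satisfies x < 4
f(-6) = -9

-9


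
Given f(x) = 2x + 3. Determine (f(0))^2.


f(0) = 3
(3)^2 = 9

9


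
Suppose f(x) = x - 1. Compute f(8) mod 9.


f(8) = 7
7 mod 9 = 7

7


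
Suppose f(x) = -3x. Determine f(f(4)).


36


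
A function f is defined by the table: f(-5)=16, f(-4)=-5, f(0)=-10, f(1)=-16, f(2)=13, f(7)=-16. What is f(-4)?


Reading from the table at x = -4

-5


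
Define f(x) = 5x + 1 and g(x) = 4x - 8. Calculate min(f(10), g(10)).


32


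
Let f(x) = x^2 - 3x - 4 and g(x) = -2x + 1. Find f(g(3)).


36


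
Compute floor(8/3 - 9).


8/3 = 2.6667
2.6667 - 9 = -6.3333
floor(-6.3333) = -7

-7


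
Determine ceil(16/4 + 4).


16/4 = 4
4 + 4 = 8
ceil(8) = 8

8


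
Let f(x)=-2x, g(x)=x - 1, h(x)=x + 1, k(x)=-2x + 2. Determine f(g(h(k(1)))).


k(1) = 0
h(0) = 1
g(1) = 0
f(0) = 0

0


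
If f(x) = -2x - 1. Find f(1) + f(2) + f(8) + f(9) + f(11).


f(1) = -3
f(2) = -5
f(8) = -17
f(9) = -19
f(11) = -23
Sum = -67

-67


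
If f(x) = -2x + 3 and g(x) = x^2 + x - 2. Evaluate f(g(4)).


g(4) = 18
f(18) = -33

-33


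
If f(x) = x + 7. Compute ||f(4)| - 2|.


f(4) = 11
|11| = 11
|11 - 2| = 9

9


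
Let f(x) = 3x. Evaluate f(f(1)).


f(1) = 3
f(3) = 9

9


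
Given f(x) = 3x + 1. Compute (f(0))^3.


f(0) = 1
(1)^3 = 1

1


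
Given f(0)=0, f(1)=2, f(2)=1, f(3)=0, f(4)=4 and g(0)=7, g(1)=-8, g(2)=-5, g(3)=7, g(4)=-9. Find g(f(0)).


7


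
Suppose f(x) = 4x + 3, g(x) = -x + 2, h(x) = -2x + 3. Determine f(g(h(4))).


h(4) = -5
g(-5) = 7
f(7) = 31

31


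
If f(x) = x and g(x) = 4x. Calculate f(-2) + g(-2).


f(-2) = -2
g(-2) = -8
Sum = -10

-10


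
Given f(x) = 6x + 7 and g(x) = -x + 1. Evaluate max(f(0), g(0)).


f(0) = 7
g(0) = 1
max = 7

7


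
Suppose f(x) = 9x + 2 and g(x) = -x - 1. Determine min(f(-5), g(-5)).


f(-5) = -43
g(-5) = 4
min = -43

-43


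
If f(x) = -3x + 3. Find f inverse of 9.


-2


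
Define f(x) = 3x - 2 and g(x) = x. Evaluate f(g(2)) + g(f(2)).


f(g(2)) = 4
g(f(2)) = 4
Sum = 8

8


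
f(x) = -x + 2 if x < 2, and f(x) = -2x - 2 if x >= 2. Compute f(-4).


-4 satisfies x < 2
f(-4) = 6

6


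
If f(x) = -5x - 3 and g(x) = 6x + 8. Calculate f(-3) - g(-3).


f(-3) = 12
g(-3) = -10
Difference = 22

22


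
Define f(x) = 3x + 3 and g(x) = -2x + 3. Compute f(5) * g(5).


f(5) = 18
g(5) = -7
Product = -126

-126


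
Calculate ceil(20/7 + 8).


20/7 = 2.8571
2.8571 + 8 = 10.8571
ceil(10.8571) = 11

11


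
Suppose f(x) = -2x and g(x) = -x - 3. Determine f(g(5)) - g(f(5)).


f(g(5)) = 16
g(f(5)) = 7
Difference = 9

9


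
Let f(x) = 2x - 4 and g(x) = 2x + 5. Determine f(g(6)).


g(6) = 17
f(17) = 30

30


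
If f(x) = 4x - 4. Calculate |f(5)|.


16


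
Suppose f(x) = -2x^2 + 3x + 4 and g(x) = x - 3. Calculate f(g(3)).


g(3) = 0
f(0) = (-2)*(0)^2 + 3*(0) + 4 = 4

4


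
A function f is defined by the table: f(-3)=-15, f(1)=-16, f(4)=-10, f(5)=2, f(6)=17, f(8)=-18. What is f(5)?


Reading from the table at x = 5

2


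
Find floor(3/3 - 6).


3/3 = 1
1 - 6 = -5
floor(-5) = -5

-5


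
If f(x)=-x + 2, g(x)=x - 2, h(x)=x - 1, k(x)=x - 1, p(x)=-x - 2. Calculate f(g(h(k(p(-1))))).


7


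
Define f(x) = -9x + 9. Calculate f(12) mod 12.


9


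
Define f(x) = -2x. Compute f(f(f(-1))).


8


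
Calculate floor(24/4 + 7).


24/4 = 6
6 + 7 = 13
floor(13) = 13

13


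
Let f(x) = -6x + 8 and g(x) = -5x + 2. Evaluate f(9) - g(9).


-3


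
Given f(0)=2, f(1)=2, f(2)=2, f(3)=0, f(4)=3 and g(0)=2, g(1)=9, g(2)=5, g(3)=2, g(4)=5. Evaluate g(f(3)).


f(3) = 0
g(0) = 2

2


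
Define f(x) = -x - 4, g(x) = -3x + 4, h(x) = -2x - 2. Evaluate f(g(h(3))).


h(3) = -8
g(-8) = 28
f(28) = -32

-32


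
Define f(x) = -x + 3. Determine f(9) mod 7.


f(9) = -6
-6 mod 7 = 1

1


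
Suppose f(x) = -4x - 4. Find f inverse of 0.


Solve -4x - 4 = 0
x = (0 + 4) / (-4) = -1

-1


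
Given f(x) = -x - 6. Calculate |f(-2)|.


f(-2) = -4
|-4| = 4

4


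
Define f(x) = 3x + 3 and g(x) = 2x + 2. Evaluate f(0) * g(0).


f(0) = 3
g(0) = 2
Product = 6

6


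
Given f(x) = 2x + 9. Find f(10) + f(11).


f(10) = 29
f(11) = 31
Sum = 60

60


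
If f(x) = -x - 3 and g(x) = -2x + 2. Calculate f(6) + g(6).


f(6) = -9
g(6) = -10
Sum = -19

-19


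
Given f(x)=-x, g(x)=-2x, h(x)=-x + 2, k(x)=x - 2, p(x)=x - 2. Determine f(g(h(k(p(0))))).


p(0) = -2
k(-2) = -4
h(-4) = 6
g(6) = -12
f(-12) = 12

12


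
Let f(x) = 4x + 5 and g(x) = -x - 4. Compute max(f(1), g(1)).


f(1) = 9
g(1) = -5
max = 9

9


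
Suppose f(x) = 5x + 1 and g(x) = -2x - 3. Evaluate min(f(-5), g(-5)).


f(-5) = -24
g(-5) = 7
min = -24

-24


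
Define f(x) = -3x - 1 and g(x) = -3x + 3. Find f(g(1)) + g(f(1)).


f(g(1)) = -1
g(f(1)) = 15
Sum = 14

14


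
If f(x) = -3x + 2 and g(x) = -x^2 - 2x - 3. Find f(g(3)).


g(3) = -18
f(-18) = 56

56


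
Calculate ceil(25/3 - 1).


25/3 = 8.3333
8.3333 - 1 = 7.3333
ceil(7.3333) = 8

8


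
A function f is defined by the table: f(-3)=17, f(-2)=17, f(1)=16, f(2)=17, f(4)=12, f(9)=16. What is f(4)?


Reading from the table at x = 4

12


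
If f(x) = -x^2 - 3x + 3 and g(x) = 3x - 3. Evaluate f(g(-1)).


g(-1) = -6
f(-6) = (-1)*(-6)^2 - 3*(-6) + 3 = -15

-15


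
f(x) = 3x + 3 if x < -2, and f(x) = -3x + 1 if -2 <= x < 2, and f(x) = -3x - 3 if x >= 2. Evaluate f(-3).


-3 satisfies x < -2
f(-3) = -6

-6


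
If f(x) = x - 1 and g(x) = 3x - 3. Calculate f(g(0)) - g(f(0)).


f(g(0)) = -4
g(f(0)) = -6
Difference = 2

2


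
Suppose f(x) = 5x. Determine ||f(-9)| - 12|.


f(-9) = -45
|-45| = 45
|45 - 12| = 33

33


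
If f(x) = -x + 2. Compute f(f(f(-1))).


f(-1) = 3
f(3) = -1
f(-1) = 3

3


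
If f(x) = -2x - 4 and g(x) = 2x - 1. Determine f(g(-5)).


g(-5) = -11
f(-11) = 18

18


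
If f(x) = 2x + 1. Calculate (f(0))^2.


f(0) = 1
(1)^2 = 1

1


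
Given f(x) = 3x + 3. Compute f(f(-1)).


f(-1) = 0
f(0) = 3

3


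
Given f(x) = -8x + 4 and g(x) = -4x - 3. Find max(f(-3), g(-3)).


28


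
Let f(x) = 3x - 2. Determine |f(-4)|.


14


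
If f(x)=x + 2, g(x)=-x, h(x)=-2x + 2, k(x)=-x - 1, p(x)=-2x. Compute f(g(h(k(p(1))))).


p(1) = -2
k(-2) = 1
h(1) = 0
g(0) = 0
f(0) = 2

2


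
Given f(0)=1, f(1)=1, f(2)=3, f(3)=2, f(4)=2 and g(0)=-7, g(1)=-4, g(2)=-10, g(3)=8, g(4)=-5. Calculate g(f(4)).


f(4) = 2
g(2) = -10

-10


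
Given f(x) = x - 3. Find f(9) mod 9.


6


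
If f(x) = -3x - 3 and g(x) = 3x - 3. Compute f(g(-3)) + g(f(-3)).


f(g(-3)) = 33
g(f(-3)) = 15
Sum = 48

48


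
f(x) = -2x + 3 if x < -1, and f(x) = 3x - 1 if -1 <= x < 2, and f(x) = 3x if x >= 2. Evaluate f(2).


2 satisfies x >= 2
f(2) = 6

6


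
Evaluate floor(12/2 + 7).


13


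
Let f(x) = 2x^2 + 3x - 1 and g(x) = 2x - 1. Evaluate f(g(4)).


g(4) = 7
f(7) = 2*(7)^2 + 3*(7) - 1 = 118

118


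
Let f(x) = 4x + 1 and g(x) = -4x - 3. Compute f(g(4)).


g(4) = -19
f(-19) = -75

-75


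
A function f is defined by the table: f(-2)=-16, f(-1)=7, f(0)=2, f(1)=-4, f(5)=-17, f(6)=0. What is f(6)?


Reading from the table at x = 6

0


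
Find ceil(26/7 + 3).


26/7 = 3.7143
3.7143 + 3 = 6.7143
ceil(6.7143) = 7

7


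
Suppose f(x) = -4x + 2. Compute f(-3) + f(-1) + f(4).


f(-3) = 14
f(-1) = 6
f(4) = -14
Sum = 6

6


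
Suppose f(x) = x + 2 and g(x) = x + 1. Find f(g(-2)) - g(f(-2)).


f(g(-2)) = 1
g(f(-2)) = 1
Difference = 0

0


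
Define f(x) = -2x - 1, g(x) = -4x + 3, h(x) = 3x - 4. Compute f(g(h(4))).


57


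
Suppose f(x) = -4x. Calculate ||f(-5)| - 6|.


f(-5) = 20
|20| = 20
|20 - 6| = 14

14


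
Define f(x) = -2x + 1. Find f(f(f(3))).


f(3) = -5
f(-5) = 11
f(11) = -21

-21


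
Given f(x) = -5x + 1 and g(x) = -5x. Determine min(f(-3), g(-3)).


15


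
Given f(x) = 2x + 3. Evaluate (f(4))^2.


f(4) = 11
(11)^2 = 121

121


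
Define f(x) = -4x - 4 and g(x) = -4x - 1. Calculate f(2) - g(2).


f(2) = -12
g(2) = -9
Difference = -3

-3


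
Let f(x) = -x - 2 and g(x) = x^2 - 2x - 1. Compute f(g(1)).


g(1) = -2
f(-2) = 0

0


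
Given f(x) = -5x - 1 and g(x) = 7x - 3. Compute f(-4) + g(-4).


f(-4) = 19
g(-4) = -31
Sum = -12

-12


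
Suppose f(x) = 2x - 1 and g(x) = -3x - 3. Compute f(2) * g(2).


f(2) = 3
g(2) = -9
Product = -27

-27


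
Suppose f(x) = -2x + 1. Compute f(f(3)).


f(3) = -5
f(-5) = 11

11


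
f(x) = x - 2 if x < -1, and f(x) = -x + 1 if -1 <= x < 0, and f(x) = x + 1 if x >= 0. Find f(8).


8 satisfies x >= 0
f(8) = 9

9


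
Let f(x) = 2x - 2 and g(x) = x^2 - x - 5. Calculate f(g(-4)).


g(-4) = 15
f(15) = 28

28


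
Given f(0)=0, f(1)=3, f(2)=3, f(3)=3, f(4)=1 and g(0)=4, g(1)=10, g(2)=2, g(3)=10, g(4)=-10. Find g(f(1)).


f(1) = 3
g(3) = 10

10


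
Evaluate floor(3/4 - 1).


3/4 = 0.75
0.75 - 1 = -0.25
floor(-0.25) = -1

-1


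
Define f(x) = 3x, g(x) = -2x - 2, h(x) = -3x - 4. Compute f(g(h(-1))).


h(-1) = -1
g(-1) = 0
f(0) = 0

0


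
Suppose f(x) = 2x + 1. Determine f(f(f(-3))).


f(-3) = -5
f(-5) = -9
f(-9) = -17

-17


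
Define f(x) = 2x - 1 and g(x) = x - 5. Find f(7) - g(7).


f(7) = 13
g(7) = 2
Difference = 11

11


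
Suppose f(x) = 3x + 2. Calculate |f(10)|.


f(10) = 32
|32| = 32

32


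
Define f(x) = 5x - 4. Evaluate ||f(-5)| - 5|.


f(-5) = -29
|-29| = 29
|29 - 5| = 24

24


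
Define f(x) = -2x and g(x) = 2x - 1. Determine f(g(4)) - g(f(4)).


f(g(4)) = -14
g(f(4)) = -17
Difference = 3

3


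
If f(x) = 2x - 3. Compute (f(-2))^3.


f(-2) = -7
(-7)^3 = -343

-343


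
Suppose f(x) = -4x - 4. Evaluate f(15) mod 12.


f(15) = -64
-64 mod 12 = 8

8


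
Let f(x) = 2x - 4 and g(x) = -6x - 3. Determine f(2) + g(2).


f(2) = 0
g(2) = -15
Sum = -15

-15


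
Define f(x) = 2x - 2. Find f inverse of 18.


Solve 2x - 2 = 18
x = (18 + 2) / 2 = 10

10


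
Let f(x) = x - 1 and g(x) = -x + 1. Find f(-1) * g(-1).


f(-1) = -2
g(-1) = 2
Product = -4

-4


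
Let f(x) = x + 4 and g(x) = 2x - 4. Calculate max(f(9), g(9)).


f(9) = 13
g(9) = 14
max = 14

14


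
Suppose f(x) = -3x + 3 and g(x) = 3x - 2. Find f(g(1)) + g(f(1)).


f(g(1)) = 0
g(f(1)) = -2
Sum = -2

-2


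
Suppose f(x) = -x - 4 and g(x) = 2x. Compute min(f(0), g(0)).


-4


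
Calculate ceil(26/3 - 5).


26/3 = 8.6667
8.6667 - 5 = 3.6667
ceil(3.6667) = 4

4


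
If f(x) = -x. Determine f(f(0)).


f(0) = 0
f(0) = 0

0


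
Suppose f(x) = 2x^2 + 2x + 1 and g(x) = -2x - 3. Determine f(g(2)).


g(2) = -7
f(-7) = 2*(-7)^2 + 2*(-7) + 1 = 85

85


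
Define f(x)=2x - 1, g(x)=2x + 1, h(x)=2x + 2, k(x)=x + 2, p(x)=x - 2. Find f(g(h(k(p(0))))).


p(0) = -2
k(-2) = 0
h(0) = 2
g(2) = 5
f(5) = 9

9


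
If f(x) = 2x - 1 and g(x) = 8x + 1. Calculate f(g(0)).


g(0) = 1
f(1) = 1

1


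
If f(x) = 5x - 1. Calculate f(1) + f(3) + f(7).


52


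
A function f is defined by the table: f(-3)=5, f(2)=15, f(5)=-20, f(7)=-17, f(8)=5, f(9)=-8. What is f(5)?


Reading from the table at x = 5

-20


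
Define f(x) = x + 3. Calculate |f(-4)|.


f(-4) = -1
|-1| = 1

1


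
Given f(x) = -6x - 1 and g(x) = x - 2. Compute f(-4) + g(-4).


f(-4) = 23
g(-4) = -6
Sum = 17

17


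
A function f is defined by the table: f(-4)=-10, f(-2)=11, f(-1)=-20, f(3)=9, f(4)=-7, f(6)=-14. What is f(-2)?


Reading from the table at x = -2

11


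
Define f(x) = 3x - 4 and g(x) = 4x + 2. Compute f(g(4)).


50


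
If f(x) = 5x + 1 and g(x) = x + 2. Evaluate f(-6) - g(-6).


f(-6) = -29
g(-6) = -4
Difference = -25

-25


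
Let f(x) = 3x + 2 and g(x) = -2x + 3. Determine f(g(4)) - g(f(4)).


f(g(4)) = -13
g(f(4)) = -25
Difference = 12

12


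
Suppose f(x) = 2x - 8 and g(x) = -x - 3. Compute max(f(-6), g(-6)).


f(-6) = -20
g(-6) = 3
max = 3

3


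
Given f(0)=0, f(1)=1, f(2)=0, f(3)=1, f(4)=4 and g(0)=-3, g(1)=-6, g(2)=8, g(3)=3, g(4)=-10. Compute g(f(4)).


-10


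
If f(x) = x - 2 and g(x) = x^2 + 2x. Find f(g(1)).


g(1) = 3
f(3) = 1

1


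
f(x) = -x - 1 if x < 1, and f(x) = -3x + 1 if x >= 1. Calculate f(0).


0 satisfies x < 1
f(0) = -1

-1


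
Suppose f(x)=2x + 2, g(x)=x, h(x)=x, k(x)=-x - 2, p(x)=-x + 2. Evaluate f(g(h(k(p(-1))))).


p(-1) = 3
k(3) = -5
h(-5) = -5
g(-5) = -5
f(-5) = -8

-8


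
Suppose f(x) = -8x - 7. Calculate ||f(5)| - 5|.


42


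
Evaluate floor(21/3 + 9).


21/3 = 7
7 + 9 = 16
floor(16) = 16

16


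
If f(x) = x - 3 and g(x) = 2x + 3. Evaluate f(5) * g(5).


f(5) = 2
g(5) = 13
Product = 26

26


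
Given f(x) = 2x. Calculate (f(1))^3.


f(1) = 2
(2)^3 = 8

8


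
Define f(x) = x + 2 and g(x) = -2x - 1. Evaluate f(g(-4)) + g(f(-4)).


f(g(-4)) = 9
g(f(-4)) = 3
Sum = 12

12


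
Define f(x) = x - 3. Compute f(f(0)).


-6


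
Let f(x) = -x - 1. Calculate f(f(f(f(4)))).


f(4) = -5
f(-5) = 4
f(4) = -5
f(-5) = 4

4


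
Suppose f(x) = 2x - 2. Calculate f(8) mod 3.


f(8) = 14
14 mod 3 = 2

2


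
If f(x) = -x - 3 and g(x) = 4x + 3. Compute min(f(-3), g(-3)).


f(-3) = 0
g(-3) = -9
min = -9

-9


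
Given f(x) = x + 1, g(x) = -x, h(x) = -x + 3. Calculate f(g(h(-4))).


h(-4) = 7
g(7) = -7
f(-7) = -6

-6


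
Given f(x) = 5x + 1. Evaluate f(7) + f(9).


f(7) = 36
f(9) = 46
Sum = 82

82


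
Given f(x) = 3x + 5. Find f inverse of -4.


Solve 3x + 5 = -4
x = (-4 - 5) / 3 = -3

-3


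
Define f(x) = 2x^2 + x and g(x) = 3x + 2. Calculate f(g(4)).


g(4) = 14
f(14) = 2*(14)^2 + 1*(14) = 406

406


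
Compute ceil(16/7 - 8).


16/7 = 2.2857
2.2857 - 8 = -5.7143
ceil(-5.7143) = -5

-5


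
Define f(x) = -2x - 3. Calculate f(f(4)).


f(4) = -11
f(-11) = 19

19


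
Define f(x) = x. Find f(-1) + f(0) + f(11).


f(-1) = -1
f(0) = 0
f(11) = 11
Sum = 10

10


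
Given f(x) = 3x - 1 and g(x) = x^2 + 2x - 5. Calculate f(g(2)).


g(2) = 3
f(3) = 8

8


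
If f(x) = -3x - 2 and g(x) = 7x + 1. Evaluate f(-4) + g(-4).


f(-4) = 10
g(-4) = -27
Sum = -17

-17


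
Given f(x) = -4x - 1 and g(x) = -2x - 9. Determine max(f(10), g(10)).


f(10) = -41
g(10) = -29
max = -29

-29


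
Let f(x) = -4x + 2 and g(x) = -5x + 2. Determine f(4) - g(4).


f(4) = -14
g(4) = -18
Difference = 4

4


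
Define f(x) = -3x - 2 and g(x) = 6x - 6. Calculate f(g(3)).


-38


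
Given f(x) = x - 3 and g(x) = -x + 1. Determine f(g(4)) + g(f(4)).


f(g(4)) = -6
g(f(4)) = 0
Sum = -6

-6


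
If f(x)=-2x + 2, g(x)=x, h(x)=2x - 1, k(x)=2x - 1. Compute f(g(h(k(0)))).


k(0) = -1
h(-1) = -3
g(-3) = -3
f(-3) = 8

8


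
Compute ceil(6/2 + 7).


10


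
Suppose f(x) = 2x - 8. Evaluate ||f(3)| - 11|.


f(3) = -2
|-2| = 2
|2 - 11| = 9

9


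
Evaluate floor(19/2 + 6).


19/2 = 9.5
9.5 + 6 = 15.5
floor(15.5) = 15

15


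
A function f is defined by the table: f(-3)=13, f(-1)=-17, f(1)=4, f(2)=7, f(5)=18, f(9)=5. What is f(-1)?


Reading from the table at x = -1

-17


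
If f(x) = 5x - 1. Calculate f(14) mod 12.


f(14) = 69
69 mod 12 = 9

9


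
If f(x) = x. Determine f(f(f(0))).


f(0) = 0
f(0) = 0
f(0) = 0

0


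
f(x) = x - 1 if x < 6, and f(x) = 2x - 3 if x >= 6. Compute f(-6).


-6 satisfies x < 6
f(-6) = -7

-7


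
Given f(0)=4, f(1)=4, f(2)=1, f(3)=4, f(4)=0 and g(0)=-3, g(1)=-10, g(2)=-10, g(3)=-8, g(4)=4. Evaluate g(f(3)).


4


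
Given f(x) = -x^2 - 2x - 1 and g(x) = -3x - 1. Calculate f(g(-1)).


g(-1) = 2
f(2) = (-1)*(2)^2 - 2*(2) - 1 = -9

-9


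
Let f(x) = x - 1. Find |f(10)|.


f(10) = 9
|9| = 9

9


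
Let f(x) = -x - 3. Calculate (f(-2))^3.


f(-2) = -1
(-1)^3 = -1

-1


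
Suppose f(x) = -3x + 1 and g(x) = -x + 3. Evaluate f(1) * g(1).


-4


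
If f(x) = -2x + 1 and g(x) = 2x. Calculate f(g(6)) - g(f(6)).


f(g(6)) = -23
g(f(6)) = -22
Difference = -1

-1


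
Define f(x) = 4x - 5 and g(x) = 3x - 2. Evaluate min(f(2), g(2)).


f(2) = 3
g(2) = 4
min = 3

3


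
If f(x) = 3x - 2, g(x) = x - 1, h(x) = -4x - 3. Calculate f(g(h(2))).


h(2) = -11
g(-11) = -12
f(-12) = -38

-38


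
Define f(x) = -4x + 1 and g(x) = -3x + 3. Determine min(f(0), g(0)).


f(0) = 1
g(0) = 3
min = 1

1


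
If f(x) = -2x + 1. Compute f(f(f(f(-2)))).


-37


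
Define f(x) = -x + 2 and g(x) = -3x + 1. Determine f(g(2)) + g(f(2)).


f(g(2)) = 7
g(f(2)) = 1
Sum = 8

8


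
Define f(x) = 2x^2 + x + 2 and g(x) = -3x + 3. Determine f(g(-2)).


g(-2) = 9
f(9) = 2*(9)^2 + 1*(9) + 2 = 173

173


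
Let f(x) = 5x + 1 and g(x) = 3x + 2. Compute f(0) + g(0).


f(0) = 1
g(0) = 2
Sum = 3

3


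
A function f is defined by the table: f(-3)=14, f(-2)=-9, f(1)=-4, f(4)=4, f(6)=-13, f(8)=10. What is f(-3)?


Reading from the table at x = -3

14


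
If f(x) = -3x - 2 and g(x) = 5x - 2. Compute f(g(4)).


g(4) = 18
f(18) = -56

-56


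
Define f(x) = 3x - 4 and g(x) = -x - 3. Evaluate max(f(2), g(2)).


f(2) = 2
g(2) = -5
max = 2

2


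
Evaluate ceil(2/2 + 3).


2/2 = 1
1 + 3 = 4
ceil(4) = 4

4


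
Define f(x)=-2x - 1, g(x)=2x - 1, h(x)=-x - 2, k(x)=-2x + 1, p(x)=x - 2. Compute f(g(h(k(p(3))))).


p(3) = 1
k(1) = -1
h(-1) = -1
g(-1) = -3
f(-3) = 5

5


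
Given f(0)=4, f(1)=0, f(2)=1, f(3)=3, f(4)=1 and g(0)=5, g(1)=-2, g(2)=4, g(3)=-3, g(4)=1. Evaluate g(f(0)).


f(0) = 4
g(4) = 1

1


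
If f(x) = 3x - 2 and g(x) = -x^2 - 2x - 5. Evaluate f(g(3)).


g(3) = -20
f(-20) = -62

-62


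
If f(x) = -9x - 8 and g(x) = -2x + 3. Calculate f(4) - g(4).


f(4) = -44
g(4) = -5
Difference = -39

-39


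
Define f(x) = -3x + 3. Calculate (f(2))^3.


f(2) = -3
(-3)^3 = -27

-27


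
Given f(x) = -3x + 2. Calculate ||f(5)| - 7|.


f(5) = -13
|-13| = 13
|13 - 7| = 6

6


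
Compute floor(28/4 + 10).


28/4 = 7
7 + 10 = 17
floor(17) = 17

17


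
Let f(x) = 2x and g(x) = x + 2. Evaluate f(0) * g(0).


f(0) = 0
g(0) = 2
Product = 0

0


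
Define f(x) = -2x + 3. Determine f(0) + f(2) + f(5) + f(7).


f(0) = 3
f(2) = -1
f(5) = -7
f(7) = -11
Sum = -16

-16


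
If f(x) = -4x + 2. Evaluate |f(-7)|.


f(-7) = 30
|30| = 30

30


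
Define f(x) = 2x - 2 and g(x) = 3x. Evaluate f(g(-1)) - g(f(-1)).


4


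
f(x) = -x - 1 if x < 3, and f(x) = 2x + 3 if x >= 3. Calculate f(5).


13


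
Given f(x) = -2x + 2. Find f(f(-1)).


f(-1) = 4
f(4) = -6

-6


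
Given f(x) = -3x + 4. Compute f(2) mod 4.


f(2) = -2
-2 mod 4 = 2

2


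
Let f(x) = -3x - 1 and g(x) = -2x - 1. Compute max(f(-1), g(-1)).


f(-1) = 2
g(-1) = 1
max = 2

2


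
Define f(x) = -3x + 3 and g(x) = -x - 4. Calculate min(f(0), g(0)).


-4


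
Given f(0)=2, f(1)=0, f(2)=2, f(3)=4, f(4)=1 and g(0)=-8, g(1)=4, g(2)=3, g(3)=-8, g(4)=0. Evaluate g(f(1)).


f(1) = 0
g(0) = -8

-8


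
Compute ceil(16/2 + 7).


16/2 = 8
8 + 7 = 15
ceil(15) = 15

15


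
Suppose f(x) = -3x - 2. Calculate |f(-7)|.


f(-7) = 19
|19| = 19

19


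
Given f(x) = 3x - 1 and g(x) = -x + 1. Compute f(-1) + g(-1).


f(-1) = -4
g(-1) = 2
Sum = -2

-2


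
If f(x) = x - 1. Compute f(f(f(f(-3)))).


f(-3) = -4
f(-4) = -5
f(-5) = -6
f(-6) = -7

-7


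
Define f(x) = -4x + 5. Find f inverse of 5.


Solve -4x + 5 = 5
x = (5 - 5) / (-4) = 0

0


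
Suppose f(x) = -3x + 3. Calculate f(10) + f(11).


-57


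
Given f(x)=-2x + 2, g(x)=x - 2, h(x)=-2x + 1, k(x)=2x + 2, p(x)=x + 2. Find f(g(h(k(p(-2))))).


p(-2) = 0
k(0) = 2
h(2) = -3
g(-3) = -5
f(-5) = 12

12


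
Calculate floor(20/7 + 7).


20/7 = 2.8571
2.8571 + 7 = 9.8571
floor(9.8571) = 9

9


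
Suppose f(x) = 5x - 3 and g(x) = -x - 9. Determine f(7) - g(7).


f(7) = 32
g(7) = -16
Difference = 48

48


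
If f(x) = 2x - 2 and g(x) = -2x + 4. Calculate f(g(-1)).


g(-1) = 6
f(6) = 10

10


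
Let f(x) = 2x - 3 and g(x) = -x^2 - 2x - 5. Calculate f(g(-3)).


g(-3) = -8
f(-8) = -19

-19


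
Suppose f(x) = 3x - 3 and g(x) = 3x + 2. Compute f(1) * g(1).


f(1) = 0
g(1) = 5
Product = 0

0


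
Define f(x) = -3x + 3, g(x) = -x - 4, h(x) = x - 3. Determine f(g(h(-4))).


-6


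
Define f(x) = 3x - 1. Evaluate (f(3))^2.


f(3) = 8
(8)^2 = 64

64


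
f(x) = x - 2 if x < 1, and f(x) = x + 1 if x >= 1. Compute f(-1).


-1 satisfies x < 1
f(-1) = -3

-3


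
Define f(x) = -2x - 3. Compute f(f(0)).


f(0) = -3
f(-3) = 3

3


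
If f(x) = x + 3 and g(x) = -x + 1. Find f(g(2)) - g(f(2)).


6


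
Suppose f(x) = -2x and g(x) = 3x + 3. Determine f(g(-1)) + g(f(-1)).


f(g(-1)) = 0
g(f(-1)) = 9
Sum = 9

9


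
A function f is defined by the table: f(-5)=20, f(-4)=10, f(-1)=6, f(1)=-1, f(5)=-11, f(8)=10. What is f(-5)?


Reading from the table at x = -5

20


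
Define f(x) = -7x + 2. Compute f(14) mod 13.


f(14) = -96
-96 mod 13 = 8

8


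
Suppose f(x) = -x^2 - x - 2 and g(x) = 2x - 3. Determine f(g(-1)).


g(-1) = -5
f(-5) = (-1)*(-5)^2 - 1*(-5) - 2 = -22

-22


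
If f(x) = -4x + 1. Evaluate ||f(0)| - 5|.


4


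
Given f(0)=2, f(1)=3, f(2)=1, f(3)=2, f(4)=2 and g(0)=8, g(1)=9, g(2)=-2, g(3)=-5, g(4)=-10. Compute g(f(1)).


-5


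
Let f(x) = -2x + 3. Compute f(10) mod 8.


f(10) = -17
-17 mod 8 = 7

7


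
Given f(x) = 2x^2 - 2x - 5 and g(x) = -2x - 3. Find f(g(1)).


g(1) = -5
f(-5) = 2*(-5)^2 - 2*(-5) - 5 = 55

55


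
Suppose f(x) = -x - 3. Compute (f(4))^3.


f(4) = -7
(-7)^3 = -343

-343


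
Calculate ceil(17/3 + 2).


17/3 = 5.6667
5.6667 + 2 = 7.6667
ceil(7.6667) = 8

8


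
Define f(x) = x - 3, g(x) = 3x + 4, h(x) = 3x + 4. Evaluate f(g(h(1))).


h(1) = 7
g(7) = 25
f(25) = 22

22


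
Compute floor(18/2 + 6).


18/2 = 9
9 + 6 = 15
floor(15) = 15

15


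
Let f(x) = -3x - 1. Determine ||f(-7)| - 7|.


f(-7) = 20
|20| = 20
|20 - 7| = 13

13


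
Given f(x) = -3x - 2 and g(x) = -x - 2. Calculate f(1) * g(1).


f(1) = -5
g(1) = -3
Product = 15

15


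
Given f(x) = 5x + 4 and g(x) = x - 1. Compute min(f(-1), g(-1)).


f(-1) = -1
g(-1) = -2
min = -2

-2


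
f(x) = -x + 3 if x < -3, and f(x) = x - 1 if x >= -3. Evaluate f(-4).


-4 satisfies x < -3
f(-4) = 7

7


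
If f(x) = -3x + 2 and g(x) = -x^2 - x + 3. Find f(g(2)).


g(2) = -3
f(-3) = 11

11


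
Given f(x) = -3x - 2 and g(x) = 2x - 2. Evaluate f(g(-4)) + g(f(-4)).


f(g(-4)) = 28
g(f(-4)) = 18
Sum = 46

46


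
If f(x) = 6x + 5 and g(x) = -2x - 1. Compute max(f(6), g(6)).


f(6) = 41
g(6) = -13
max = 41

41


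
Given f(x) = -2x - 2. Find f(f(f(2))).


f(2) = -6
f(-6) = 10
f(10) = -22

-22


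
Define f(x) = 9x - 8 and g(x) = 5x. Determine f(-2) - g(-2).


f(-2) = -26
g(-2) = -10
Difference = -16

-16


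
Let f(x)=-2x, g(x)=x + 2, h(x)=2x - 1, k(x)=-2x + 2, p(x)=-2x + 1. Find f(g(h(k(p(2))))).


p(2) = -3
k(-3) = 8
h(8) = 15
g(15) = 17
f(17) = -34

-34
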